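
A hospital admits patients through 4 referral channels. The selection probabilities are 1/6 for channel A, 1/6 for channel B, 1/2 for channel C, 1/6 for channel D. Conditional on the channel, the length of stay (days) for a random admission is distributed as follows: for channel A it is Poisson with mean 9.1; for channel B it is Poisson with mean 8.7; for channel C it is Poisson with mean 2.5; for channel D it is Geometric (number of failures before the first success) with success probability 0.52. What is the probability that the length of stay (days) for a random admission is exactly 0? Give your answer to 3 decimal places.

0.128

Conditional on each channel, P(X = 0): A: 0.000111666; B: 0.000166586; C: 0.082085; D: 0.52.
By total probability, P(X = 0) = 0.166667·0.000111666 + 0.166667·0.000166586 + 0.5·0.082085 + 0.166667·0.52 = 0.127756.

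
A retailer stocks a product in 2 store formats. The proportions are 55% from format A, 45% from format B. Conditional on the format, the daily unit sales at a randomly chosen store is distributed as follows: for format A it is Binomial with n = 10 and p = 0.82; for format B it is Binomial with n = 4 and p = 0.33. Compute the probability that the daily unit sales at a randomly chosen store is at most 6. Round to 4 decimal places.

Conditional on each format, P(X ≤ 6): A: 0.0883411; B: 1.
By total probability, P(X ≤ 6) = 0.55·0.0883411 + 0.45·1 = 0.498588.

0.4986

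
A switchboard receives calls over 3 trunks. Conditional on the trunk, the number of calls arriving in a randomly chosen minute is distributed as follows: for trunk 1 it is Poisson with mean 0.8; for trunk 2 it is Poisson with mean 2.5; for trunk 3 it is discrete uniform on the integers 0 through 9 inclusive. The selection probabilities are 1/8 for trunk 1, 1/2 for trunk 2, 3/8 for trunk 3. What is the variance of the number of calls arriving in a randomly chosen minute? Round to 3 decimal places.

Per component, 1: μ=0.8, E[X²]=1.44; 2: μ=2.5, E[X²]=8.75; 3: μ=4.5, E[X²]=28.5.
E[X] = 0.125·0.8 + 0.5·2.5 + 0.375·4.5 = 3.0375.
E[X²] = 0.125·1.44 + 0.5·8.75 + 0.375·28.5 = 15.2425.
Var(X) = E[X²] − (E[X])² = 15.2425 − 9.22641 = 6.01609.

6.016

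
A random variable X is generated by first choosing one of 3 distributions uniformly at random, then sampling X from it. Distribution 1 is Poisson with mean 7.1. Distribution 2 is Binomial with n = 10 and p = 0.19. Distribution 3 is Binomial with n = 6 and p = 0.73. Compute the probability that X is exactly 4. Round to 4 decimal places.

Conditional on each component, P(X = 4): 1: 0.0873638; 2: 0.0772936; 3: 0.310535.
By total probability, P(X = 4) = 0.333333·0.0873638 + 0.333333·0.0772936 + 0.333333·0.310535 = 0.158397.

0.1584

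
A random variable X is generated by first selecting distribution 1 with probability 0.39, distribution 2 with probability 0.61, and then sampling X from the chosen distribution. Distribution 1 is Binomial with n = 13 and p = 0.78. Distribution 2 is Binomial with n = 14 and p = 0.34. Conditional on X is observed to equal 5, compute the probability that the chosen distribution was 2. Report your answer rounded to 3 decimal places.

Likelihoods P(X=5 | ·): 1: 0.00203907; 2: 0.216149.
Posterior ∝ prior × likelihood. Numerator for 2: 0.61·0.216149 = 0.131851.
Normalizing constant: 0.39·0.00203907 + 0.61·0.216149 = 0.132646.
P(2 | observation) = 0.131851 / 0.132646 = 0.994005.

0.994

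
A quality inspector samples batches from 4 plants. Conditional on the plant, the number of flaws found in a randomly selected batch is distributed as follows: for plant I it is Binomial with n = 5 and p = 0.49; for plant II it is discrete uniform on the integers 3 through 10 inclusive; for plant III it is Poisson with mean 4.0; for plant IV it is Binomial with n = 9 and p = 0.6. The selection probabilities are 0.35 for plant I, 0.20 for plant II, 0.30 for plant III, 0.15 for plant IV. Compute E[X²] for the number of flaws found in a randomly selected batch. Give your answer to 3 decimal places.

22.736

For each component E[X²] = Var + (mean)², giving I: 7.252; II: 47.5; III: 20; IV: 31.32.
Overall E[X²] = 0.35·7.252 + 0.2·47.5 + 0.3·20 + 0.15·31.32 = 22.7362.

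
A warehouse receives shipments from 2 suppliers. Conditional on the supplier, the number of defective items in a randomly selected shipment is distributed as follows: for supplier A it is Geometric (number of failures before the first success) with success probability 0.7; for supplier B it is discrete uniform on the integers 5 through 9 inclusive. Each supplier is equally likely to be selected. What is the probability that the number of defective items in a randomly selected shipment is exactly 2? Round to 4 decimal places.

0.0315

Conditional on each supplier, P(X = 2): A: 0.063; B: 0.
By total probability, P(X = 2) = 0.5·0.063 + 0.5·0 = 0.0315.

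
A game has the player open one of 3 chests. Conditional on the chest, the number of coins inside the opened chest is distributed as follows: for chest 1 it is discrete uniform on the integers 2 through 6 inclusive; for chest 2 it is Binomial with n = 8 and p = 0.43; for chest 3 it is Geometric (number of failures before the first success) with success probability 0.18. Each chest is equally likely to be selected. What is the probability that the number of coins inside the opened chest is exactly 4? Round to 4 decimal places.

Conditional on each chest, P(X = 4): 1: 0.2; 2: 0.252622; 3: 0.0813819.
By total probability, P(X = 4) = 0.333333·0.2 + 0.333333·0.252622 + 0.333333·0.0813819 = 0.178001.

0.1780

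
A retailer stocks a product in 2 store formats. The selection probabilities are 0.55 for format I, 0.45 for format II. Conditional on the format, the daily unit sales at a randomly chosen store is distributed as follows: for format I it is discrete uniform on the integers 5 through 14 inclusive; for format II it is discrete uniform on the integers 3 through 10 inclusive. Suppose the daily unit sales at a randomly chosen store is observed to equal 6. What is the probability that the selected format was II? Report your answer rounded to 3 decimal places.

0.506

Likelihoods P(X=6 | ·): I: 0.1; II: 0.125.
Posterior ∝ prior × likelihood. Numerator for II: 0.45·0.125 = 0.05625.
Normalizing constant: 0.55·0.1 + 0.45·0.125 = 0.11125.
P(II | observation) = 0.05625 / 0.11125 = 0.505618.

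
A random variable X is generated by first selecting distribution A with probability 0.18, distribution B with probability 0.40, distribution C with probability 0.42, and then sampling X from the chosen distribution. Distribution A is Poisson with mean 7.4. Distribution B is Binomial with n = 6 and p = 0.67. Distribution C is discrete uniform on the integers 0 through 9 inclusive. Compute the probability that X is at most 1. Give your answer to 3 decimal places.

0.092

Conditional on each component, P(X ≤ 1): A: 0.00513452; B: 0.0170239; C: 0.2.
By total probability, P(X ≤ 1) = 0.18·0.00513452 + 0.4·0.0170239 + 0.42·0.2 = 0.0917338.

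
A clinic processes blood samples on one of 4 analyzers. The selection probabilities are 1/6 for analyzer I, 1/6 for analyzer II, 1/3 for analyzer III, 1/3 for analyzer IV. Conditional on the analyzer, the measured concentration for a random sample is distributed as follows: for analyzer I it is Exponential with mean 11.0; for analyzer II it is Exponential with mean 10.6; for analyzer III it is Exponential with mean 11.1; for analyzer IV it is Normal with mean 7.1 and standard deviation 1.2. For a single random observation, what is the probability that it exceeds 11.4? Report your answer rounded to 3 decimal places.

0.235

Conditional on each analyzer, P(X > 11.4): I: 0.354742; II: 0.341137; III: 0.35807; IV: 0.000169619.
By total probability, P(X > 11.4) = 0.166667·0.354742 + 0.166667·0.341137 + 0.333333·0.35807 + 0.333333·0.000169619 = 0.235393.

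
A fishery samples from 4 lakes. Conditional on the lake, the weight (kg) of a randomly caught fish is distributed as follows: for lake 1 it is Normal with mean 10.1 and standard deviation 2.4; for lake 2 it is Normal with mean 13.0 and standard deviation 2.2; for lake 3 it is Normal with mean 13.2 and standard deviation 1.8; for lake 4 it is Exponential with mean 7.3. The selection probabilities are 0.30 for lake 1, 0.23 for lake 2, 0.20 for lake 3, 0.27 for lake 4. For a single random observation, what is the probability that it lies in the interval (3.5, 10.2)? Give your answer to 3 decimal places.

0.287

Conditional on each lake, P(3.5 < X < 10.2): 1: 0.513638; 2: 0.10155; 3: 0.0477903; 4: 0.371849.
By total probability, P(3.5 < X < 10.2) = 0.3·0.513638 + 0.23·0.10155 + 0.2·0.0477903 + 0.27·0.371849 = 0.287405.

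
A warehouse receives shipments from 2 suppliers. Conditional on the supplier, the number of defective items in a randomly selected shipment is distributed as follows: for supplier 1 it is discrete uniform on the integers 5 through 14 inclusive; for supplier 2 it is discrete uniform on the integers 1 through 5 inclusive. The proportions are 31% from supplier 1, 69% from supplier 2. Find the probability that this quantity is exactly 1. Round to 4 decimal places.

0.1380

Conditional on each supplier, P(X = 1): 1: 0; 2: 0.2.
By total probability, P(X = 1) = 0.31·0 + 0.69·0.2 = 0.138.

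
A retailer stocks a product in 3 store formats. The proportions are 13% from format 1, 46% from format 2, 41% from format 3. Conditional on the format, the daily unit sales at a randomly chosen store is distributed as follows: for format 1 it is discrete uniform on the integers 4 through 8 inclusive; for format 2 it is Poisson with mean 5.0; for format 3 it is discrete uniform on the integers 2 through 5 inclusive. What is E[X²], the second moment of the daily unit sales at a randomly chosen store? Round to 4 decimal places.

For each component E[X²] = Var + (mean)², giving 1: 38; 2: 30; 3: 13.5.
Overall E[X²] = 0.13·38 + 0.46·30 + 0.41·13.5 = 24.275.

24.2750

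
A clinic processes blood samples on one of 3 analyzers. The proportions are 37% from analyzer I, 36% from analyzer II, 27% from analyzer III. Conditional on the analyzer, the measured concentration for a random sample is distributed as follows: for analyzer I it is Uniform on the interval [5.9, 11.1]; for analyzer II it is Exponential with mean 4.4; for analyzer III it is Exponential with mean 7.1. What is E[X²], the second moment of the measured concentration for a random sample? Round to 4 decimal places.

68.7268

For each component E[X²] = Var + (mean)², giving I: 74.5033; II: 38.72; III: 100.82.
Overall E[X²] = 0.37·74.5033 + 0.36·38.72 + 0.27·100.82 = 68.7268.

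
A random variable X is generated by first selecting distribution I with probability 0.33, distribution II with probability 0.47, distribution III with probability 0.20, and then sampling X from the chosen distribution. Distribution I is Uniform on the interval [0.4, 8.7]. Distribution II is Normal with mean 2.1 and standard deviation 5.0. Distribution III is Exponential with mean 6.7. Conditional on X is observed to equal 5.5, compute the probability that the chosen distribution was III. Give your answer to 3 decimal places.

0.159

Likelihoods f(5.5 | ·): I: 0.120482; II: 0.0633186; III: 0.0656772.
Posterior ∝ prior × likelihood. Numerator for III: 0.2·0.0656772 = 0.0131354.
Normalizing constant: 0.33·0.120482 + 0.47·0.0633186 + 0.2·0.0656772 = 0.0826542.
P(III | observation) = 0.0131354 / 0.0826542 = 0.15892.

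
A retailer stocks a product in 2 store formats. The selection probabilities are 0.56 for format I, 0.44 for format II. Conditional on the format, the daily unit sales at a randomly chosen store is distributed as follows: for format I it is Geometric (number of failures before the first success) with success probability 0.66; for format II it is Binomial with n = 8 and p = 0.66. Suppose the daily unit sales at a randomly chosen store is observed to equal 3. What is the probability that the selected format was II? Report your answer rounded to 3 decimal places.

Likelihoods P(X=3 | ·): I: 0.0259406; II: 0.07315.
Posterior ∝ prior × likelihood. Numerator for II: 0.44·0.07315 = 0.032186.
Normalizing constant: 0.56·0.0259406 + 0.44·0.07315 = 0.0467128.
P(II | observation) = 0.032186 / 0.0467128 = 0.68902.

0.689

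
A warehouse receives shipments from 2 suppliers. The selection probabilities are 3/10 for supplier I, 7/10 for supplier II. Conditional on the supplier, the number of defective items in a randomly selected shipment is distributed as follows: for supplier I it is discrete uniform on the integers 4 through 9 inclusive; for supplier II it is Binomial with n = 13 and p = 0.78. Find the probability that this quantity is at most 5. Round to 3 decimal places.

Conditional on each supplier, P(X ≤ 5): I: 0.333333; II: 0.00239754.
By total probability, P(X ≤ 5) = 0.3·0.333333 + 0.7·0.00239754 = 0.101678.

0.102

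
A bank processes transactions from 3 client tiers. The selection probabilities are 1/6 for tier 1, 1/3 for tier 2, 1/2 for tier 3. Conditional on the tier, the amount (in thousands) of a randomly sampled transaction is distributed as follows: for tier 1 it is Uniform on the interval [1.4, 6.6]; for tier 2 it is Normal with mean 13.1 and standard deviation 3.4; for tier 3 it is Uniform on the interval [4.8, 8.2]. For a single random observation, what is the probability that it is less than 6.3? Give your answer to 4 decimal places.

0.3852

Conditional on each tier, P(X < 6.3): 1: 0.942308; 2: 0.0227501; 3: 0.441176.
By total probability, P(X < 6.3) = 0.166667·0.942308 + 0.333333·0.0227501 + 0.5·0.441176 = 0.385223.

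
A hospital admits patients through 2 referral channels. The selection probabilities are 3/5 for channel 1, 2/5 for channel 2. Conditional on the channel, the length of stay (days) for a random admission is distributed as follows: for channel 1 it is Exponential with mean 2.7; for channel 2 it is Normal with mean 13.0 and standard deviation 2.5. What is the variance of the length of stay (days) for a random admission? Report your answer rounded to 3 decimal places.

Per component, 1: μ=2.7, E[X²]=14.58; 2: μ=13, E[X²]=175.25.
E[X] = 0.6·2.7 + 0.4·13 = 6.82.
E[X²] = 0.6·14.58 + 0.4·175.25 = 78.848.
Var(X) = E[X²] − (E[X])² = 78.848 − 46.5124 = 32.3356.

32.336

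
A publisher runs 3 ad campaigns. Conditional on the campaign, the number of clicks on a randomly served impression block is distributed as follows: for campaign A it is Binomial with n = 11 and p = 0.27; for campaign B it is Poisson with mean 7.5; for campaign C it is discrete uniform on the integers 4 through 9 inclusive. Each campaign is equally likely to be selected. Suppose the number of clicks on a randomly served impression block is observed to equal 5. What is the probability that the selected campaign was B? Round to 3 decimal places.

Likelihoods P(X=5 | ·): A: 0.100322; B: 0.109375; C: 0.166667.
Posterior ∝ prior × likelihood. Numerator for B: 0.333333·0.109375 = 0.0364582.
Normalizing constant: 0.333333·0.100322 + 0.333333·0.109375 + 0.333333·0.166667 = 0.125455.
P(B | observation) = 0.0364582 / 0.125455 = 0.290609.

0.291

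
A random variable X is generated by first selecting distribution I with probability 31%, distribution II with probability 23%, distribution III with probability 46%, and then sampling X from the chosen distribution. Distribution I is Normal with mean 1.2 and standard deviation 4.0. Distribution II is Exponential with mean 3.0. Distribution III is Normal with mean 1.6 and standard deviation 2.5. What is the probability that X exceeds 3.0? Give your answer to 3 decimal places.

Conditional on each component, P(X > 3.0): I: 0.326355; II: 0.367879; III: 0.28774.
By total probability, P(X > 3.0) = 0.31·0.326355 + 0.23·0.367879 + 0.46·0.28774 = 0.318143.

0.318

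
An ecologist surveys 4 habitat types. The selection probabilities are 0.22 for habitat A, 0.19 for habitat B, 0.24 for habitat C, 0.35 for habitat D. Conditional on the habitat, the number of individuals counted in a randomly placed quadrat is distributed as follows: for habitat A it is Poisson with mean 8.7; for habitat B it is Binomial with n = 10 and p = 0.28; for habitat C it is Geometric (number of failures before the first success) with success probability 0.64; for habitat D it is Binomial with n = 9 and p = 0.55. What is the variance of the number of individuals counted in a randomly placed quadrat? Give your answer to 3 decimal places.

Per component, A: μ=8.7, E[X²]=84.39; B: μ=2.8, E[X²]=9.856; C: μ=0.5625, E[X²]=1.19531; D: μ=4.95, E[X²]=26.73.
E[X] = 0.22·8.7 + 0.19·2.8 + 0.24·0.5625 + 0.35·4.95 = 4.3135.
E[X²] = 0.22·84.39 + 0.19·9.856 + 0.24·1.19531 + 0.35·26.73 = 30.0808.
Var(X) = E[X²] − (E[X])² = 30.0808 − 18.6063 = 11.4745.

11.475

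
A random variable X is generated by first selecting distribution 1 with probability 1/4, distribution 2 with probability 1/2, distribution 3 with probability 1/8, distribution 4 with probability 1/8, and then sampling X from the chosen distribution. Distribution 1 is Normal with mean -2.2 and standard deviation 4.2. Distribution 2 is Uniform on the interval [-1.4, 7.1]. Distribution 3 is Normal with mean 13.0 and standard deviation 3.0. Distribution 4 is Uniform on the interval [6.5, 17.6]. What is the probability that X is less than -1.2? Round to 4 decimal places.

Conditional on each component, P(X < -1.2): 1: 0.594096; 2: 0.0235294; 3: 1.10431e-06; 4: 0.
By total probability, P(X < -1.2) = 0.25·0.594096 + 0.5·0.0235294 + 0.125·1.10431e-06 + 0.125·0 = 0.160289.

0.1603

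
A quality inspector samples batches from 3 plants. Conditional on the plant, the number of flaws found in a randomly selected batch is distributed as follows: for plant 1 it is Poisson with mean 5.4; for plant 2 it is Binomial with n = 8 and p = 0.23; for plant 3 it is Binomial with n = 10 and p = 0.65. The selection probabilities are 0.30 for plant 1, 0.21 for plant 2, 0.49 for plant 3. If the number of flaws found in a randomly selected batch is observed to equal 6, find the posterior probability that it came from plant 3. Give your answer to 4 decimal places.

0.7117

Likelihoods P(X=6 | ·): 1: 0.155539; 2: 0.00245757; 3: 0.237668.
Posterior ∝ prior × likelihood. Numerator for 3: 0.49·0.237668 = 0.116458.
Normalizing constant: 0.3·0.155539 + 0.21·0.00245757 + 0.49·0.237668 = 0.163635.
P(3 | observation) = 0.116458 / 0.163635 = 0.711689.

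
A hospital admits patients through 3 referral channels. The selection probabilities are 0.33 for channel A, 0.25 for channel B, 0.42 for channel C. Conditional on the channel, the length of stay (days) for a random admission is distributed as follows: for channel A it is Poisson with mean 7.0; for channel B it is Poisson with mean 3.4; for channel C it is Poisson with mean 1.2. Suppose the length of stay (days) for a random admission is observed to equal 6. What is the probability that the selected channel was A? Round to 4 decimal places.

Likelihoods P(X=6 | ·): A: 0.149003; B: 0.0716044; C: 0.00124911.
Posterior ∝ prior × likelihood. Numerator for A: 0.33·0.149003 = 0.0491709.
Normalizing constant: 0.33·0.149003 + 0.25·0.0716044 + 0.42·0.00124911 = 0.0675966.
P(A | observation) = 0.0491709 / 0.0675966 = 0.727417.

0.7274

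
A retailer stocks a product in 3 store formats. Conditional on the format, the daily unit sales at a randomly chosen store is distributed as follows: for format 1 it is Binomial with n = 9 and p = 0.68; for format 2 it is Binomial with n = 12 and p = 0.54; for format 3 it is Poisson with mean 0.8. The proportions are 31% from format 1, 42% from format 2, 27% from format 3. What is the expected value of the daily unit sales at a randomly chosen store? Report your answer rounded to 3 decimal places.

Component means — 1: 6.12; 2: 6.48; 3: 0.8.
E[X] = 0.31·6.12 + 0.42·6.48 + 0.27·0.8 = 4.8348.

4.835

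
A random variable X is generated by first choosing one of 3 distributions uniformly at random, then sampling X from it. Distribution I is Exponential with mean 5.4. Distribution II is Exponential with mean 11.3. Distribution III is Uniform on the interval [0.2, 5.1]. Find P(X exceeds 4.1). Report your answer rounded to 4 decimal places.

0.4559

Conditional on each component, P(X > 4.1): I: 0.468013; II: 0.695703; III: 0.204082.
By total probability, P(X > 4.1) = 0.333333·0.468013 + 0.333333·0.695703 + 0.333333·0.204082 = 0.455933.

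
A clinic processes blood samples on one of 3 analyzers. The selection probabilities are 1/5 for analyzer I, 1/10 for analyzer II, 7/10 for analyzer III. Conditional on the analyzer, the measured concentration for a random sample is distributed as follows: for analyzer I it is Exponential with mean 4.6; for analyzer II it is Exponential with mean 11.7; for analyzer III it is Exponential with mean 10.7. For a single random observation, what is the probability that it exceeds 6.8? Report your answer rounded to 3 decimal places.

0.472

Conditional on each analyzer, P(X > 6.8): I: 0.228034; II: 0.559229; III: 0.529663.
By total probability, P(X > 6.8) = 0.2·0.228034 + 0.1·0.559229 + 0.7·0.529663 = 0.472294.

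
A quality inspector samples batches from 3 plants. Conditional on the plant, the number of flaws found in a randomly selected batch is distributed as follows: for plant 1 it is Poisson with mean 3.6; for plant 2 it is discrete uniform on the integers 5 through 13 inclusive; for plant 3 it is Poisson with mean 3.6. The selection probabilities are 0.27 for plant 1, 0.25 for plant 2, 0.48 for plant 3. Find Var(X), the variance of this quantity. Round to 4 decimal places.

9.8342

Per component, 1: μ=3.6, E[X²]=16.56; 2: μ=9, E[X²]=87.6667; 3: μ=3.6, E[X²]=16.56.
E[X] = 0.27·3.6 + 0.25·9 + 0.48·3.6 = 4.95.
E[X²] = 0.27·16.56 + 0.25·87.6667 + 0.48·16.56 = 34.3367.
Var(X) = E[X²] − (E[X])² = 34.3367 − 24.5025 = 9.83417.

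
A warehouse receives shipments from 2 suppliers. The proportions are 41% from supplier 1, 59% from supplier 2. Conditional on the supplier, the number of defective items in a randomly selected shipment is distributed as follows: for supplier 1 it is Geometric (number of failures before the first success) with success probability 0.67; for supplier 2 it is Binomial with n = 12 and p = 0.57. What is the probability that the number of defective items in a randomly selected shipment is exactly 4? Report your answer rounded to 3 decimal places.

0.039

Conditional on each supplier, P(X = 4): 1: 0.00794567; 2: 0.0610734.
By total probability, P(X = 4) = 0.41·0.00794567 + 0.59·0.0610734 = 0.039291.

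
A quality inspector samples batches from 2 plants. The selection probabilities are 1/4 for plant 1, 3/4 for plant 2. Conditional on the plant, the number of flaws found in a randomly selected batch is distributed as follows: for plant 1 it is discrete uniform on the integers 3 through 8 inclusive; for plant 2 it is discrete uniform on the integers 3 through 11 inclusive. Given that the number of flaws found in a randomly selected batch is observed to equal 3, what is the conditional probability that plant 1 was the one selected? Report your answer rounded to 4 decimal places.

0.3333

Likelihoods P(X=3 | ·): 1: 0.166667; 2: 0.111111.
Posterior ∝ prior × likelihood. Numerator for 1: 0.25·0.166667 = 0.0416667.
Normalizing constant: 0.25·0.166667 + 0.75·0.111111 = 0.125.
P(1 | observation) = 0.0416667 / 0.125 = 0.333333.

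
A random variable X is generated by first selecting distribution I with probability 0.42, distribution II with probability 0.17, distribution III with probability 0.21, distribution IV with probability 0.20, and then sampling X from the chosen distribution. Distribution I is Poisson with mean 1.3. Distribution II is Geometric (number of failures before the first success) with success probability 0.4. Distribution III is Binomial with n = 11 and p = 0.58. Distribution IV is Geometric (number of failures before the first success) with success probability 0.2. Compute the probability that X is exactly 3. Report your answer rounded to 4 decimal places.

Conditional on each component, P(X = 3): I: 0.0997921; II: 0.0864; III: 0.0311718; IV: 0.1024.
By total probability, P(X = 3) = 0.42·0.0997921 + 0.17·0.0864 + 0.21·0.0311718 + 0.2·0.1024 = 0.0836267.

0.0836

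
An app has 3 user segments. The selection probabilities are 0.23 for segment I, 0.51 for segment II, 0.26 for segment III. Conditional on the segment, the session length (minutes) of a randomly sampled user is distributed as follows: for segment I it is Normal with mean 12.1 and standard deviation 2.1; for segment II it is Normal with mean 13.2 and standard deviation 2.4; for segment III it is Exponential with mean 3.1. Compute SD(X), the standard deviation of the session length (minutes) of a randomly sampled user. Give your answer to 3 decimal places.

Per component, I: μ=12.1, E[X²]=150.82; II: μ=13.2, E[X²]=180; III: μ=3.1, E[X²]=19.22.
E[X] = 0.23·12.1 + 0.51·13.2 + 0.26·3.1 = 10.321.
E[X²] = 0.23·150.82 + 0.51·180 + 0.26·19.22 = 131.486.
Var(X) = E[X²] − (E[X])² = 131.486 − 106.523 = 24.9628.
SD(X) = √24.9628 = 4.99627.

4.996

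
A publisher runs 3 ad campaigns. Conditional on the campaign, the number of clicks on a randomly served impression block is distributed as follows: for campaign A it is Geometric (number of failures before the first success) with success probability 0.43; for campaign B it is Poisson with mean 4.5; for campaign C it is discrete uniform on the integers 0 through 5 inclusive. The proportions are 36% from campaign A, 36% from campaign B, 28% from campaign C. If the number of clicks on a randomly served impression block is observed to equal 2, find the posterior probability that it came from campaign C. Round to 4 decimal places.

Likelihoods P(X=2 | ·): A: 0.139707; B: 0.112479; C: 0.166667.
Posterior ∝ prior × likelihood. Numerator for C: 0.28·0.166667 = 0.0466667.
Normalizing constant: 0.36·0.139707 + 0.36·0.112479 + 0.28·0.166667 = 0.137453.
P(C | observation) = 0.0466667 / 0.137453 = 0.339509.

0.3395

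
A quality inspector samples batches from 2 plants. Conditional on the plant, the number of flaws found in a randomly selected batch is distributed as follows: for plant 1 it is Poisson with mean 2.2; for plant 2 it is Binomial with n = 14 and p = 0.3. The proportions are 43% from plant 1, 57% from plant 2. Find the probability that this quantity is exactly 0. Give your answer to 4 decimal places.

0.0515

Conditional on each plant, P(X = 0): 1: 0.110803; 2: 0.00678223.
By total probability, P(X = 0) = 0.43·0.110803 + 0.57·0.00678223 = 0.0515112.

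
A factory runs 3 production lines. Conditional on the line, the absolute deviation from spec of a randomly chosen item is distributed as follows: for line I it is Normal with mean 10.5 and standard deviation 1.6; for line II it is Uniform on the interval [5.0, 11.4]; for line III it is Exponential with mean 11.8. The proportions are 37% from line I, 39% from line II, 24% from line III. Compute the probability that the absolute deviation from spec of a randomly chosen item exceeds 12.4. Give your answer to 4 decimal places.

Conditional on each line, P(X > 12.4): I: 0.117515; II: 0; III: 0.349641.
By total probability, P(X > 12.4) = 0.37·0.117515 + 0.39·0 + 0.24·0.349641 = 0.127395.

0.1274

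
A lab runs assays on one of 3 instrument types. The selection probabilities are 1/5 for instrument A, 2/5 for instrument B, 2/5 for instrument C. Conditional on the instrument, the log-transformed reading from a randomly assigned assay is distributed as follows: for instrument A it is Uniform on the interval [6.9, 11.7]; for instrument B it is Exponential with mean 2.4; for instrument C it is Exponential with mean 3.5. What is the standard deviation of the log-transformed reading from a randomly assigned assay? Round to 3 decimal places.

Per component, A: μ=9.3, E[X²]=88.41; B: μ=2.4, E[X²]=11.52; C: μ=3.5, E[X²]=24.5.
E[X] = 0.2·9.3 + 0.4·2.4 + 0.4·3.5 = 4.22.
E[X²] = 0.2·88.41 + 0.4·11.52 + 0.4·24.5 = 32.09.
Var(X) = E[X²] − (E[X])² = 32.09 − 17.8084 = 14.2816.
SD(X) = √14.2816 = 3.7791.

3.779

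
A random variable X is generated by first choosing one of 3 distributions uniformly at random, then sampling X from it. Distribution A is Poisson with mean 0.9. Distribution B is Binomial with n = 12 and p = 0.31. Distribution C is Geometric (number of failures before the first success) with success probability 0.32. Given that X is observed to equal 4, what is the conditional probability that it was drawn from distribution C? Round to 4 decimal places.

Likelihoods P(X=4 | ·): A: 0.0111146; B: 0.234879; C: 0.0684204.
Posterior ∝ prior × likelihood. Numerator for C: 0.333333·0.0684204 = 0.0228068.
Normalizing constant: 0.333333·0.0111146 + 0.333333·0.234879 + 0.333333·0.0684204 = 0.104805.
P(C | observation) = 0.0228068 / 0.104805 = 0.217612.

0.2176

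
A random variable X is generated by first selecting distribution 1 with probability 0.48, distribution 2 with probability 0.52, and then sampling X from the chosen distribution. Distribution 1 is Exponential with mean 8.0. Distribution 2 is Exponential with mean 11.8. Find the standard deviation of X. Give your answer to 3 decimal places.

Per component, 1: μ=8, E[X²]=128; 2: μ=11.8, E[X²]=278.48.
E[X] = 0.48·8 + 0.52·11.8 = 9.976.
E[X²] = 0.48·128 + 0.52·278.48 = 206.25.
Var(X) = E[X²] − (E[X])² = 206.25 − 99.5206 = 106.729.
SD(X) = √106.729 = 10.331.

10.331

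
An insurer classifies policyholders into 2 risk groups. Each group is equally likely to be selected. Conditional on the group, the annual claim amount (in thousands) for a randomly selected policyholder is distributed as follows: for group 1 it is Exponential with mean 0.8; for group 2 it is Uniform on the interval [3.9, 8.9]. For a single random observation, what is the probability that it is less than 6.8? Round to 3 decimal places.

Conditional on each group, P(X < 6.8): 1: 0.999797; 2: 0.58.
By total probability, P(X < 6.8) = 0.5·0.999797 + 0.5·0.58 = 0.789898.

0.790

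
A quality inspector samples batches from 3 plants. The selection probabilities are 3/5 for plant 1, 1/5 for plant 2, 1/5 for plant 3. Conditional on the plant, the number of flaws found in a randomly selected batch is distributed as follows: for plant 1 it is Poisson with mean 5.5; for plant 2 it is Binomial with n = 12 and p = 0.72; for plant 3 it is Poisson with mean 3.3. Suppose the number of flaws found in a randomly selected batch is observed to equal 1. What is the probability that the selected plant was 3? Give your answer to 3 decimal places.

Likelihoods P(X=1 | ·): 1: 0.0224772; 2: 7.16559e-06; 3: 0.121714.
Posterior ∝ prior × likelihood. Numerator for 3: 0.2·0.121714 = 0.0243429.
Normalizing constant: 0.6·0.0224772 + 0.2·7.16559e-06 + 0.2·0.121714 = 0.0378307.
P(3 | observation) = 0.0243429 / 0.0378307 = 0.64347.

0.643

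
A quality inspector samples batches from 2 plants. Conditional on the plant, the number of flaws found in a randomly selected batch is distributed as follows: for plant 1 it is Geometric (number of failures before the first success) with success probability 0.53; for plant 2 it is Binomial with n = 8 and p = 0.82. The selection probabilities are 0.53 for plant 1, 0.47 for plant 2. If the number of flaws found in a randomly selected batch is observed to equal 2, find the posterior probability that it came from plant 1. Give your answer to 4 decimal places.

0.9952

Likelihoods P(X=2 | ·): 1: 0.117077; 2: 0.000640355.
Posterior ∝ prior × likelihood. Numerator for 1: 0.53·0.117077 = 0.0620508.
Normalizing constant: 0.53·0.117077 + 0.47·0.000640355 = 0.0623518.
P(1 | observation) = 0.0620508 / 0.0623518 = 0.995173.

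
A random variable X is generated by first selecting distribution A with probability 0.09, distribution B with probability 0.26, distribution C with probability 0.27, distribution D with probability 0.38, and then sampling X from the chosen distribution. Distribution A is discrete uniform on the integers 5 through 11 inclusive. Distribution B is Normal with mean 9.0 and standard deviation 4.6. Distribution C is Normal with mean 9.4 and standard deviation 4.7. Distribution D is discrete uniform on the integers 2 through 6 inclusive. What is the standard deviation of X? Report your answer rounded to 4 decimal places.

4.3217

Per component, A: μ=8, E[X²]=68; B: μ=9, E[X²]=102.16; C: μ=9.4, E[X²]=110.45; D: μ=4, E[X²]=18.
E[X] = 0.09·8 + 0.26·9 + 0.27·9.4 + 0.38·4 = 7.118.
E[X²] = 0.09·68 + 0.26·102.16 + 0.27·110.45 + 0.38·18 = 69.3431.
Var(X) = E[X²] − (E[X])² = 69.3431 − 50.6659 = 18.6772.
SD(X) = √18.6772 = 4.32171.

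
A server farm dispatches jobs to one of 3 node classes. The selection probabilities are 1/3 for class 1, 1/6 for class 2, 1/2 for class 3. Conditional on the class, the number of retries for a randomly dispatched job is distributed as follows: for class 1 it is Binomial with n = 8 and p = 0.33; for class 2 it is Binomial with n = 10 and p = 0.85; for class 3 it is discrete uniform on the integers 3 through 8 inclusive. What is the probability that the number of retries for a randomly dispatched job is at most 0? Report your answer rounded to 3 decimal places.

0.014

Conditional on each class, P(X ≤ 0): 1: 0.0406068; 2: 5.7665e-09; 3: 0.
By total probability, P(X ≤ 0) = 0.333333·0.0406068 + 0.166667·5.7665e-09 + 0.5·0 = 0.0135356.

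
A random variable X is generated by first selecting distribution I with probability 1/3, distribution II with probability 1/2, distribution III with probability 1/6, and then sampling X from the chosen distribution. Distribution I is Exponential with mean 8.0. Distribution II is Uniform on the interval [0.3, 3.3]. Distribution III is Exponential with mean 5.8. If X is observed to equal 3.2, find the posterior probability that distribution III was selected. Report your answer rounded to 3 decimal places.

0.078

Likelihoods f(3.2 | ·): I: 0.08379; II: 0.333333; III: 0.0993027.
Posterior ∝ prior × likelihood. Numerator for III: 0.166667·0.0993027 = 0.0165505.
Normalizing constant: 0.333333·0.08379 + 0.5·0.333333 + 0.166667·0.0993027 = 0.211147.
P(III | observation) = 0.0165505 / 0.211147 = 0.0783835.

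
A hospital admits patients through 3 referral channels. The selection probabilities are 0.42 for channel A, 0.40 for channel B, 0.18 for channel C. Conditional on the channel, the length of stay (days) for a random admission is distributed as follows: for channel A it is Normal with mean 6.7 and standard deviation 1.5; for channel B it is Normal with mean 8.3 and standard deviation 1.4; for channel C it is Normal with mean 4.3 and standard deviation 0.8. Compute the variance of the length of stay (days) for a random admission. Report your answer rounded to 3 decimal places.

Per component, A: μ=6.7, E[X²]=47.14; B: μ=8.3, E[X²]=70.85; C: μ=4.3, E[X²]=19.13.
E[X] = 0.42·6.7 + 0.4·8.3 + 0.18·4.3 = 6.908.
E[X²] = 0.42·47.14 + 0.4·70.85 + 0.18·19.13 = 51.5822.
Var(X) = E[X²] − (E[X])² = 51.5822 − 47.7205 = 3.86174.

3.862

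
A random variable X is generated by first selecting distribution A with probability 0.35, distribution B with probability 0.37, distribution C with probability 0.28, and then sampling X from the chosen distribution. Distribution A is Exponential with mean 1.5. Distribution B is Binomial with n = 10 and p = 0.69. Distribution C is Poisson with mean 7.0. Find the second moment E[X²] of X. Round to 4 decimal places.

35.6621

For each component E[X²] = Var + (mean)², giving A: 4.5; B: 49.749; C: 56.
Overall E[X²] = 0.35·4.5 + 0.37·49.749 + 0.28·56 = 35.6621.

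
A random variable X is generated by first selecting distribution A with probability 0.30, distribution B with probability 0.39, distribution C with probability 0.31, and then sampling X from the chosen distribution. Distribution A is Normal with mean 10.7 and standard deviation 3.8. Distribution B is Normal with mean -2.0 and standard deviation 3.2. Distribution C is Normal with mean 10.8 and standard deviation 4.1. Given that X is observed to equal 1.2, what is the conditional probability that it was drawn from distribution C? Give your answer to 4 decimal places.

Likelihoods f(1.2 | ·): A: 0.00461271; B: 0.0756159; C: 0.00627519.
Posterior ∝ prior × likelihood. Numerator for C: 0.31·0.00627519 = 0.00194531.
Normalizing constant: 0.3·0.00461271 + 0.39·0.0756159 + 0.31·0.00627519 = 0.0328193.
P(C | observation) = 0.00194531 / 0.0328193 = 0.0592733.

0.0593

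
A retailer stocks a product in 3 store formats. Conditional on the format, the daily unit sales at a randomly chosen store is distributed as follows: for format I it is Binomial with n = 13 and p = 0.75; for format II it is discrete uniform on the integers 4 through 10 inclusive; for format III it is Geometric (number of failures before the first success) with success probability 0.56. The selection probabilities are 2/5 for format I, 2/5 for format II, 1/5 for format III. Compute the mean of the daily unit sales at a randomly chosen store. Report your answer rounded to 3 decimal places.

Component means — I: 9.75; II: 7; III: 0.785714.
E[X] = 0.4·9.75 + 0.4·7 + 0.2·0.785714 = 6.85714.

6.857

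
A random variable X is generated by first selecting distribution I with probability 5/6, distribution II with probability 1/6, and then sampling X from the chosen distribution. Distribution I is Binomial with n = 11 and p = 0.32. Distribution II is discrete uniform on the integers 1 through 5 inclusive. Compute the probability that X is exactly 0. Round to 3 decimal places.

0.012

Conditional on each component, P(X = 0): I: 0.0143747; II: 0.
By total probability, P(X = 0) = 0.833333·0.0143747 + 0.166667·0 = 0.0119789.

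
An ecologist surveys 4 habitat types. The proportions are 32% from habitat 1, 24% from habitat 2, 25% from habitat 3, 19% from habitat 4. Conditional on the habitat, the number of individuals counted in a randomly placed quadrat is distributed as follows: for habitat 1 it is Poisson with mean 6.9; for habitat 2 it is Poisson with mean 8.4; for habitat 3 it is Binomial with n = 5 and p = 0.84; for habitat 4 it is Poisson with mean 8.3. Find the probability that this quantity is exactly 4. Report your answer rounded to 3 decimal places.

Conditional on each habitat, P(X = 4): 1: 0.0951816; 2: 0.0466479; 3: 0.398297; 4: 0.0491425.
By total probability, P(X = 4) = 0.32·0.0951816 + 0.24·0.0466479 + 0.25·0.398297 + 0.19·0.0491425 = 0.150565.

0.151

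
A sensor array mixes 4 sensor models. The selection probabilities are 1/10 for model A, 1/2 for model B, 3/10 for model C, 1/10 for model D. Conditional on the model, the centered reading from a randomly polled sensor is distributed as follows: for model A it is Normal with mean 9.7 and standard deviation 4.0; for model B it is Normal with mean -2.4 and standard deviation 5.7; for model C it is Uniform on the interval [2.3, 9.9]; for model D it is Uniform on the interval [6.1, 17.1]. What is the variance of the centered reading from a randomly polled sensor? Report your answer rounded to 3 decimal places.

49.588

Per component, A: μ=9.7, E[X²]=110.09; B: μ=-2.4, E[X²]=38.25; C: μ=6.1, E[X²]=42.0233; D: μ=11.6, E[X²]=144.643.
E[X] = 0.1·9.7 + 0.5·-2.4 + 0.3·6.1 + 0.1·11.6 = 2.76.
E[X²] = 0.1·110.09 + 0.5·38.25 + 0.3·42.0233 + 0.1·144.643 = 57.2053.
Var(X) = E[X²] − (E[X])² = 57.2053 − 7.6176 = 49.5877.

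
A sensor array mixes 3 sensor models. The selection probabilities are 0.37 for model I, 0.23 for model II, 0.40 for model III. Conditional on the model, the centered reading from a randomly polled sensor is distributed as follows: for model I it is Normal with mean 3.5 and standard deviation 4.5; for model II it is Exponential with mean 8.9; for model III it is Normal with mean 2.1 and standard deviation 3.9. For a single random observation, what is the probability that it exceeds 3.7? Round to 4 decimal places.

0.4665

Conditional on each model, P(X > 3.7): I: 0.482275; II: 0.659858; III: 0.340809.
By total probability, P(X > 3.7) = 0.37·0.482275 + 0.23·0.659858 + 0.4·0.340809 = 0.466533.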